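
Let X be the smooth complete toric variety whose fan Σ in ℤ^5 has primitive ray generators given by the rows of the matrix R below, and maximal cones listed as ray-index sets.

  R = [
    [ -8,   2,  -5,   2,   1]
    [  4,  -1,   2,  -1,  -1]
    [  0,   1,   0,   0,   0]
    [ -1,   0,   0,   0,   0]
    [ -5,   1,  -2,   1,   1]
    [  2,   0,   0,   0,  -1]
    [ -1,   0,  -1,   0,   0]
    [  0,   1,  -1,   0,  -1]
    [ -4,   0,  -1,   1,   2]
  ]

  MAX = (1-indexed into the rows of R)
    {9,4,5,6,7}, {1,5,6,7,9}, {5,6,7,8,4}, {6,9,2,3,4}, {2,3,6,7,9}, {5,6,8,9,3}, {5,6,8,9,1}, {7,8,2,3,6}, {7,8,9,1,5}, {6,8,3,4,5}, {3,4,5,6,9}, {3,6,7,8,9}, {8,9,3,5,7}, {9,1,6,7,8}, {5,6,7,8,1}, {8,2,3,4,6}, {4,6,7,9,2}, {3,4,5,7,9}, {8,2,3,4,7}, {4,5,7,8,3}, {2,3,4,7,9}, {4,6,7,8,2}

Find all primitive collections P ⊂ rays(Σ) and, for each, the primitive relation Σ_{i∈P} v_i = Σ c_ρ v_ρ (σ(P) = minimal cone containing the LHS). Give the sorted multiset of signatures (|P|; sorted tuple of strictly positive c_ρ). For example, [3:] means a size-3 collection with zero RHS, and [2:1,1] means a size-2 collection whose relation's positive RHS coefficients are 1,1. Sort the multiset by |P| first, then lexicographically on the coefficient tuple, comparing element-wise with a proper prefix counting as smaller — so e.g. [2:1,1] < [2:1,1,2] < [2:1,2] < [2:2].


9 collections generate NE(X_Σ); each relation:

  • {2,5}:  v_{2} + v_{5} = v_{4} ; sig = [2:1]
  • {1,2}:  v_{1} + v_{2} = v_{5} + v_{6} + v_{7} ; sig = [2:1,1,1]
  • {1,4}:  v_{1} + v_{4} = 2·v_{5} + v_{6} + v_{7} ; sig = [2:1,1,2]
  • {1,3}:  v_{1} + v_{3} = 3·v_{8} + 2·v_{9} ; sig = [2:2,3]
  • {2,8,9}:  v_{2} + v_{8} + v_{9} = 0 ; sig = [3:]
  • {4,8,9}:  v_{4} + v_{8} + v_{9} = v_{5} ; sig = [3:1]
  • {3,4,6,7}:  v_{3} + v_{4} + v_{6} + v_{7} = v_{8} ; sig = [4:1]
  • {3,5,6,7}:  v_{3} + v_{5} + v_{6} + v_{7} = 2·v_{8} + v_{9} ; sig = [4:1,2]
  • {5,6,7,8,9}:  v_{5} + v_{6} + v_{7} + v_{8} + v_{9} = v_{1} ; sig = [5:1]

so the primitive-relation signature multiset is
    |P|=2: 4 collections, coeffs (1), (1,1,1), (1,1,2), (2,3)
    |P|=3: 2 collections, coeffs (), (1)
    |P|=4: 2 collections, coeffs (1), (1,2)
    |P|=5: 1 collection, coeffs (1)


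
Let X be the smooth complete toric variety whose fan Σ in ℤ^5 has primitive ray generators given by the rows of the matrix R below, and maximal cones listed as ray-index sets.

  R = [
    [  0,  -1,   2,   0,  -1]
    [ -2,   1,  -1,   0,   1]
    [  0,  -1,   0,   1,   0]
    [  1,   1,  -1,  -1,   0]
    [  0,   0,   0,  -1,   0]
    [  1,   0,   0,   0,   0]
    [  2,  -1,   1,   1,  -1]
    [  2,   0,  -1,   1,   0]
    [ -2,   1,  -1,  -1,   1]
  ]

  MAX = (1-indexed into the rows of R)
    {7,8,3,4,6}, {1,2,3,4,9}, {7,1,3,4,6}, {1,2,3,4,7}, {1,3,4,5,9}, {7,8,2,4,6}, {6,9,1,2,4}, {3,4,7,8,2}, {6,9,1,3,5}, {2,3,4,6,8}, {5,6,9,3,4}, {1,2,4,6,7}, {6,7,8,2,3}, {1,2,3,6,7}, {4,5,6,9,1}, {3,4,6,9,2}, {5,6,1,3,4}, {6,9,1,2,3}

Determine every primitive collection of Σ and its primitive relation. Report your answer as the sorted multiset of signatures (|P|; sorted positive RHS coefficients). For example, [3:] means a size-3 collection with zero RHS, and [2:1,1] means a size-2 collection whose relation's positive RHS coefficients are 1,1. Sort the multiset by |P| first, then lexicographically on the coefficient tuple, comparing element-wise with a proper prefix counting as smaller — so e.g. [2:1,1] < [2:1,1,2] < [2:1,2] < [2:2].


Minimal non-faces — 9 found among 9 rays, 18 max cones:

  • {7,9}:  v_{7} + v_{9} = 0  so sig = [2:]
  • {1,8}:  v_{1} + v_{8} = v_{7}  so sig = [2:1]
  • {2,5}:  v_{2} + v_{5} = v_{9}  so sig = [2:1]
  • {5,8}:  v_{5} + v_{8} = v_{3} + v_{4} + v_{6}  so sig = [2:1,1,1]
  • {5,7}:  v_{5} + v_{7} = v_{1} + v_{3} + v_{4} + v_{6}  so sig = [2:1,1,1,1]
  • {8,9}:  v_{8} + v_{9} = v_{2} + v_{3} + v_{4} + v_{6}  so sig = [2:1,1,1,1]
  • {1,2,3,4,6}:  v_{1} + v_{2} + v_{3} + v_{4} + v_{6} = 0  so sig = [5:]
  • {1,3,4,6,9}:  v_{1} + v_{3} + v_{4} + v_{6} + v_{9} = v_{5}  so sig = [5:1]
  • {2,3,4,6,7}:  v_{2} + v_{3} + v_{4} + v_{6} + v_{7} = v_{8}  so sig = [5:1]

Hence PRS(X_Σ) =
[[2:], [2:1], [2:1], [2:1,1,1], [2:1,1,1,1], [2:1,1,1,1], [5:], [5:1], [5:1]]


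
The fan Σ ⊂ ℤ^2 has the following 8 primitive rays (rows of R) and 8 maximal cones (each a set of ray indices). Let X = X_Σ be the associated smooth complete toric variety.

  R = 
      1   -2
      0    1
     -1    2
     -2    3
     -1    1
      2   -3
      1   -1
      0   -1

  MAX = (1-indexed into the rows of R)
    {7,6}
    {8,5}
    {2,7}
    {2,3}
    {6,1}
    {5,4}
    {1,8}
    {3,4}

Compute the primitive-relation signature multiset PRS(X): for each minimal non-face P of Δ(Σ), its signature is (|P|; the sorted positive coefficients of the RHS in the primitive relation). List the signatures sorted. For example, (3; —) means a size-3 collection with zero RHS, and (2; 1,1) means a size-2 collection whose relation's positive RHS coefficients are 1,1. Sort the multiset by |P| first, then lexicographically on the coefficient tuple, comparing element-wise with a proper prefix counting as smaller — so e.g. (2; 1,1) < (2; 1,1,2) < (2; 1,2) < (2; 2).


Δ(Σ) — 8 vertices, 20 min non-faces:

  P = {1,3}:  v_{1} + v_{3} = 0  →  sig = (2; —)
  P = {2,8}:  v_{2} + v_{8} = 0  →  sig = (2; —)
  P = {4,6}:  v_{4} + v_{6} = 0  →  sig = (2; —)
  P = {5,7}:  v_{5} + v_{7} = 0  →  sig = (2; —)
  P = {1,2}:  v_{1} + v_{2} = v_{7}  →  sig = (2; 1)
  P = {1,4}:  v_{1} + v_{4} = v_{5}  →  sig = (2; 1)
  P = {1,5}:  v_{1} + v_{5} = v_{8}  →  sig = (2; 1)
  P = {1,7}:  v_{1} + v_{7} = v_{6}  →  sig = (2; 1)
  P = {2,5}:  v_{2} + v_{5} = v_{3}  →  sig = (2; 1)
  P = {3,5}:  v_{3} + v_{5} = v_{4}  →  sig = (2; 1)
  P = {3,6}:  v_{3} + v_{6} = v_{7}  →  sig = (2; 1)
  P = {3,7}:  v_{3} + v_{7} = v_{2}  →  sig = (2; 1)
  P = {3,8}:  v_{3} + v_{8} = v_{5}  →  sig = (2; 1)
  P = {4,7}:  v_{4} + v_{7} = v_{3}  →  sig = (2; 1)
  P = {5,6}:  v_{5} + v_{6} = v_{1}  →  sig = (2; 1)
  P = {7,8}:  v_{7} + v_{8} = v_{1}  →  sig = (2; 1)
  P = {2,4}:  v_{2} + v_{4} = 2·v_{3}  →  sig = (2; 2)
  P = {2,6}:  v_{2} + v_{6} = 2·v_{7}  →  sig = (2; 2)
  P = {4,8}:  v_{4} + v_{8} = 2·v_{5}  →  sig = (2; 2)
  P = {6,8}:  v_{6} + v_{8} = 2·v_{1}  →  sig = (2; 2)

Sorted signature multiset PRS(X):
    |P|=2: 20 collections, coeffs (), (), (), (), (1), (1), (1), (1), (1), (1), (1), (1), (1), (1), (1), (1), (2), (2), (2), (2)


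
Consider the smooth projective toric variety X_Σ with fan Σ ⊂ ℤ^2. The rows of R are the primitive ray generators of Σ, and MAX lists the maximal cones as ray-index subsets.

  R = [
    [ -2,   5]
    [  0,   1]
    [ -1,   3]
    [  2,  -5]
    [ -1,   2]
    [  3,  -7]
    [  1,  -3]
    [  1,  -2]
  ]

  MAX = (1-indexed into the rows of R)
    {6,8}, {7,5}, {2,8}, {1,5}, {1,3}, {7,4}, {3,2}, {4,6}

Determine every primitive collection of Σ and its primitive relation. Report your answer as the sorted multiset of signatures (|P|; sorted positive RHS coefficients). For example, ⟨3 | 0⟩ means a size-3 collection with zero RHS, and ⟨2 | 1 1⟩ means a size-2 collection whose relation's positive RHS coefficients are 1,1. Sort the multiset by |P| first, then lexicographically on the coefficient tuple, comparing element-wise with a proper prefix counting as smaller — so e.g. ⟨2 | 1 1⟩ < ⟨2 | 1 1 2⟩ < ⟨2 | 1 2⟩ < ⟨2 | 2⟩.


Minimal non-faces — 20 found among 8 rays, 8 max cones:

  {1,4}:  v_{1} + v_{4} = 0  so sig = ⟨2 | 0⟩
  {3,7}:  v_{3} + v_{7} = 0  so sig = ⟨2 | 0⟩
  {5,8}:  v_{5} + v_{8} = 0  so sig = ⟨2 | 0⟩
  {1,6}:  v_{1} + v_{6} = v_{8}  so sig = ⟨2 | 1⟩
  {1,7}:  v_{1} + v_{7} = v_{5}  so sig = ⟨2 | 1⟩
  {1,8}:  v_{1} + v_{8} = v_{3}  so sig = ⟨2 | 1⟩
  {2,5}:  v_{2} + v_{5} = v_{3}  so sig = ⟨2 | 1⟩
  {2,7}:  v_{2} + v_{7} = v_{8}  so sig = ⟨2 | 1⟩
  {3,4}:  v_{3} + v_{4} = v_{8}  so sig = ⟨2 | 1⟩
  {3,5}:  v_{3} + v_{5} = v_{1}  so sig = ⟨2 | 1⟩
  {3,8}:  v_{3} + v_{8} = v_{2}  so sig = ⟨2 | 1⟩
  {4,5}:  v_{4} + v_{5} = v_{7}  so sig = ⟨2 | 1⟩
  {4,8}:  v_{4} + v_{8} = v_{6}  so sig = ⟨2 | 1⟩
  {5,6}:  v_{5} + v_{6} = v_{4}  so sig = ⟨2 | 1⟩
  {7,8}:  v_{7} + v_{8} = v_{4}  so sig = ⟨2 | 1⟩
  {1,2}:  v_{1} + v_{2} = 2·v_{3}  so sig = ⟨2 | 2⟩
  {2,4}:  v_{2} + v_{4} = 2·v_{8}  so sig = ⟨2 | 2⟩
  {3,6}:  v_{3} + v_{6} = 2·v_{8}  so sig = ⟨2 | 2⟩
  {6,7}:  v_{6} + v_{7} = 2·v_{4}  so sig = ⟨2 | 2⟩
  {2,6}:  v_{2} + v_{6} = 3·v_{8}  so sig = ⟨2 | 3⟩

Hence PRS(X_Σ) =
[⟨2 | 0⟩, ⟨2 | 0⟩, ⟨2 | 0⟩, ⟨2 | 1⟩, ⟨2 | 1⟩, ⟨2 | 1⟩, ⟨2 | 1⟩, ⟨2 | 1⟩, ⟨2 | 1⟩, ⟨2 | 1⟩, ⟨2 | 1⟩, ⟨2 | 1⟩, ⟨2 | 1⟩, ⟨2 | 1⟩, ⟨2 | 1⟩, ⟨2 | 2⟩, ⟨2 | 2⟩, ⟨2 | 2⟩, ⟨2 | 2⟩, ⟨2 | 3⟩]


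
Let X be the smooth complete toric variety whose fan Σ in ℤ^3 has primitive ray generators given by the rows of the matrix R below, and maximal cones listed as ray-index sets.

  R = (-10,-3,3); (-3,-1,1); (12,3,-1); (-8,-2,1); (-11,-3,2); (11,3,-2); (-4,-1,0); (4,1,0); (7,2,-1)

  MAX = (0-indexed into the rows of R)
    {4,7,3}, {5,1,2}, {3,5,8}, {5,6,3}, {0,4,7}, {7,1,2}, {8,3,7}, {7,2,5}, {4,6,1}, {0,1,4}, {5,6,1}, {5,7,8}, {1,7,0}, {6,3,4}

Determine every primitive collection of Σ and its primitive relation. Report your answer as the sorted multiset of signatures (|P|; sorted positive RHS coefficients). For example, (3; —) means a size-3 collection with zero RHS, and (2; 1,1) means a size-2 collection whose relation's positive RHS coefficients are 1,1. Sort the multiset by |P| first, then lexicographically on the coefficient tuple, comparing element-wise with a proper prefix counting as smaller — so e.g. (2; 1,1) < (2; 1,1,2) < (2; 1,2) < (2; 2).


18 minimal non-faces of Δ(Σ) (on 9 rays):

  {4,5}:  v_{4} + v_{5} = 0  ⇒ sig = (2; —)
  {6,7}:  v_{6} + v_{7} = 0  ⇒ sig = (2; —)
  {1,3}:  v_{1} + v_{3} = v_{4}  ⇒ sig = (2; 1)
  {1,8}:  v_{1} + v_{8} = v_{7}  ⇒ sig = (2; 1)
  {2,3}:  v_{2} + v_{3} = v_{7}  ⇒ sig = (2; 1)
  {0,5}:  v_{0} + v_{5} = v_{1} + v_{7}  ⇒ sig = (2; 1,1)
  {0,6}:  v_{0} + v_{6} = v_{1} + v_{4}  ⇒ sig = (2; 1,1)
  {2,4}:  v_{2} + v_{4} = v_{1} + v_{7}  ⇒ sig = (2; 1,1)
  {2,6}:  v_{2} + v_{6} = v_{1} + v_{5}  ⇒ sig = (2; 1,1)
  {4,8}:  v_{4} + v_{8} = v_{3} + v_{7}  ⇒ sig = (2; 1,1)
  {6,8}:  v_{6} + v_{8} = v_{3} + v_{5}  ⇒ sig = (2; 1,1)
  {0,3}:  v_{0} + v_{3} = 2·v_{4} + v_{7}  ⇒ sig = (2; 1,2)
  {0,8}:  v_{0} + v_{8} = v_{4} + 2·v_{7}  ⇒ sig = (2; 1,2)
  {2,8}:  v_{2} + v_{8} = v_{5} + 2·v_{7}  ⇒ sig = (2; 1,2)
  {0,2}:  v_{0} + v_{2} = 2·v_{1} + 2·v_{7}  ⇒ sig = (2; 2,2)
  {1,4,7}:  v_{1} + v_{4} + v_{7} = v_{0}  ⇒ sig = (3; 1)
  {1,5,7}:  v_{1} + v_{5} + v_{7} = v_{2}  ⇒ sig = (3; 1)
  {3,5,7}:  v_{3} + v_{5} + v_{7} = v_{8}  ⇒ sig = (3; 1)

Hence PRS(X_Σ) =
    (2; —)
    (2; —)
    (2; 1)
    (2; 1)
    (2; 1)
    (2; 1,1)
    (2; 1,1)
    (2; 1,1)
    (2; 1,1)
    (2; 1,1)
    (2; 1,1)
    (2; 1,2)
    (2; 1,2)
    (2; 1,2)
    (2; 2,2)
    (3; 1)
    (3; 1)
    (3; 1)


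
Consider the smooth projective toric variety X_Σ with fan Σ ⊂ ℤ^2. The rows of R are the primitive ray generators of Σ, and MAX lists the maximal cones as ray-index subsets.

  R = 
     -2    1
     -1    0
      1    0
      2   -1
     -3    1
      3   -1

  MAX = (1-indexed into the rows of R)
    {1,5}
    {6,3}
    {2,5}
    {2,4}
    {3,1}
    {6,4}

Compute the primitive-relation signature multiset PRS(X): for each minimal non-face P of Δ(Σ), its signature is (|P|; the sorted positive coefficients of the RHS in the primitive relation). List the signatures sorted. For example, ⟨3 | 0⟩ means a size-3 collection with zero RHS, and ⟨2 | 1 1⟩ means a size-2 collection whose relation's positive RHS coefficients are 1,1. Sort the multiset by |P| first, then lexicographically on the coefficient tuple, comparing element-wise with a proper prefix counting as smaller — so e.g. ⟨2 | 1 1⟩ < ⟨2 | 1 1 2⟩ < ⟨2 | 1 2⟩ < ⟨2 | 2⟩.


Minimal non-faces — 9 found among 6 rays, 6 max cones:

  • {1,4}:  v_{1} + v_{4} = 0  →  sig = ⟨2 | 0⟩
  • {2,3}:  v_{2} + v_{3} = 0  →  sig = ⟨2 | 0⟩
  • {5,6}:  v_{5} + v_{6} = 0  →  sig = ⟨2 | 0⟩
  • {1,2}:  v_{1} + v_{2} = v_{5}  →  sig = ⟨2 | 1⟩
  • {1,6}:  v_{1} + v_{6} = v_{3}  →  sig = ⟨2 | 1⟩
  • {2,6}:  v_{2} + v_{6} = v_{4}  →  sig = ⟨2 | 1⟩
  • {3,4}:  v_{3} + v_{4} = v_{6}  →  sig = ⟨2 | 1⟩
  • {3,5}:  v_{3} + v_{5} = v_{1}  →  sig = ⟨2 | 1⟩
  • {4,5}:  v_{4} + v_{5} = v_{2}  →  sig = ⟨2 | 1⟩

Signatures (|P|; sorted positive RHS coefficients), sorted:
[⟨2 | 0⟩, ⟨2 | 0⟩, ⟨2 | 0⟩, ⟨2 | 1⟩, ⟨2 | 1⟩, ⟨2 | 1⟩, ⟨2 | 1⟩, ⟨2 | 1⟩, ⟨2 | 1⟩]


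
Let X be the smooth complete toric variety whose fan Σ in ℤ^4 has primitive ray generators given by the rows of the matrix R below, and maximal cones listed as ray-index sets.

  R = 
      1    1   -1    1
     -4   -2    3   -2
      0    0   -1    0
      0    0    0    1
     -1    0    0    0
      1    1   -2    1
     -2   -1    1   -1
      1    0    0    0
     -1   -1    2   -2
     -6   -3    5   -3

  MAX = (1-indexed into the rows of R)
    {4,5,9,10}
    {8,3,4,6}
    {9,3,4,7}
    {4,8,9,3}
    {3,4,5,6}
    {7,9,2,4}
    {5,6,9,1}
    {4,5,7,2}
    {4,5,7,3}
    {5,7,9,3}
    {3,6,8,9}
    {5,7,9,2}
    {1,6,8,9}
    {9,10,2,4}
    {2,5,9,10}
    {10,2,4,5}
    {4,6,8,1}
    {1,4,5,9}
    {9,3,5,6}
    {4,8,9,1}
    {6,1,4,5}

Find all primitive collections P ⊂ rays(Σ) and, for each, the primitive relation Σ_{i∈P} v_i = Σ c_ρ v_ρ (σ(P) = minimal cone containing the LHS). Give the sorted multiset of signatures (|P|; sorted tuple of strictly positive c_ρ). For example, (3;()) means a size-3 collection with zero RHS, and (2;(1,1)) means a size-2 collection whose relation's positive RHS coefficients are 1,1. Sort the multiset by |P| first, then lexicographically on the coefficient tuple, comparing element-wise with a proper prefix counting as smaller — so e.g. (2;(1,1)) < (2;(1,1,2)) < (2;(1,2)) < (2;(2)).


18 minimal non-faces of Δ(Σ) (on 10 rays):

  • {5,8}:  v_{5} + v_{8} = 0  →  sig = (2;())
  • {1,3}:  v_{1} + v_{3} = v_{6}  →  sig = (2;(1))
  • {1,7}:  v_{1} + v_{7} = v_{5}  →  sig = (2;(1))
  • {2,6}:  v_{2} + v_{6} = v_{5} + v_{7}  →  sig = (2;(1,1))
  • {3,10}:  v_{3} + v_{10} = v_{2} + v_{7}  →  sig = (2;(1,1))
  • {6,7}:  v_{6} + v_{7} = v_{3} + v_{5}  →  sig = (2;(1,1))
  • {6,10}:  v_{6} + v_{10} = v_{2} + v_{5}  →  sig = (2;(1,1))
  • {2,8}:  v_{2} + v_{8} = v_{4} + v_{7} + v_{9}  →  sig = (2;(1,1,1))
  • {7,8}:  v_{7} + v_{8} = v_{3} + v_{4} + v_{9}  →  sig = (2;(1,1,1))
  • {8,10}:  v_{8} + v_{10} = v_{2} + v_{4} + v_{9}  →  sig = (2;(1,1,1))
  • {1,2}:  v_{1} + v_{2} = v_{4} + 2·v_{5} + v_{9}  →  sig = (2;(1,1,2))
  • {2,3}:  v_{2} + v_{3} = 2·v_{7}  →  sig = (2;(2))
  • {7,10}:  v_{7} + v_{10} = 2·v_{2}  →  sig = (2;(2))
  • {1,10}:  v_{1} + v_{10} = 2·v_{4} + 3·v_{5} + 2·v_{9}  →  sig = (2;(2,2,3))
  • {4,6,9}:  v_{4} + v_{6} + v_{9} = 0  →  sig = (3;())
  • {2,4,5,9}:  v_{2} + v_{4} + v_{5} + v_{9} = v_{10}  →  sig = (4;(1))
  • {3,4,5,9}:  v_{3} + v_{4} + v_{5} + v_{9} = v_{7}  →  sig = (4;(1))
  • {4,5,7,9}:  v_{4} + v_{5} + v_{7} + v_{9} = v_{2}  →  sig = (4;(1))

Hence PRS(X_Σ) =
    |P|=2: 14 collections, coeffs (), (1), (1), (1,1), (1,1), (1,1), (1,1), (1,1,1), (1,1,1), (1,1,1), (1,1,2), (2), (2), (2,2,3)
    |P|=3: 1 collection, coeffs ()
    |P|=4: 3 collections, coeffs (1), (1), (1)


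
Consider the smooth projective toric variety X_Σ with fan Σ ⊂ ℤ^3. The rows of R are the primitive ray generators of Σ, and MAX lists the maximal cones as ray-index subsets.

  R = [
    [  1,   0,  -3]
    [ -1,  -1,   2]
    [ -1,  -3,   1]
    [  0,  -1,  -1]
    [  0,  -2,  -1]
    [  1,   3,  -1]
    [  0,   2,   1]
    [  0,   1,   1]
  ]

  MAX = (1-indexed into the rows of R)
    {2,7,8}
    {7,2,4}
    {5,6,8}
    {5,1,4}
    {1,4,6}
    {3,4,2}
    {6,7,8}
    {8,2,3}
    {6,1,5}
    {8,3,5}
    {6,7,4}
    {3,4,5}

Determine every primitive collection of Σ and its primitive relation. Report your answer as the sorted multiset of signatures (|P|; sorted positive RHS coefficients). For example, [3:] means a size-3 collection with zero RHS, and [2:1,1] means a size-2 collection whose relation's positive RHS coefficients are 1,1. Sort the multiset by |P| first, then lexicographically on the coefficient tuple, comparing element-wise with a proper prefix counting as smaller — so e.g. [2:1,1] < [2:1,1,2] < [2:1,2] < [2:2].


Primitive collections (11):

  {3,6}:  v_{3} + v_{6} = 0 — sig = [2:]
  {4,8}:  v_{4} + v_{8} = 0 — sig = [2:]
  {5,7}:  v_{5} + v_{7} = 0 — sig = [2:]
  {1,2}:  v_{1} + v_{2} = v_{4} — sig = [2:1]
  {2,5}:  v_{2} + v_{5} = v_{3} — sig = [2:1]
  {2,6}:  v_{2} + v_{6} = v_{7} — sig = [2:1]
  {3,7}:  v_{3} + v_{7} = v_{2} — sig = [2:1]
  {1,3}:  v_{1} + v_{3} = v_{4} + v_{5} — sig = [2:1,1]
  {1,7}:  v_{1} + v_{7} = v_{4} + v_{6} — sig = [2:1,1]
  {1,8}:  v_{1} + v_{8} = v_{5} + v_{6} — sig = [2:1,1]
  {4,5,6}:  v_{4} + v_{5} + v_{6} = v_{1} — sig = [3:1]

Sorted signature multiset PRS(X):
    |P|=2: 10 collections, coeffs (), (), (), (1), (1), (1), (1), (1,1), (1,1), (1,1)
    |P|=3: 1 collection, coeffs (1)


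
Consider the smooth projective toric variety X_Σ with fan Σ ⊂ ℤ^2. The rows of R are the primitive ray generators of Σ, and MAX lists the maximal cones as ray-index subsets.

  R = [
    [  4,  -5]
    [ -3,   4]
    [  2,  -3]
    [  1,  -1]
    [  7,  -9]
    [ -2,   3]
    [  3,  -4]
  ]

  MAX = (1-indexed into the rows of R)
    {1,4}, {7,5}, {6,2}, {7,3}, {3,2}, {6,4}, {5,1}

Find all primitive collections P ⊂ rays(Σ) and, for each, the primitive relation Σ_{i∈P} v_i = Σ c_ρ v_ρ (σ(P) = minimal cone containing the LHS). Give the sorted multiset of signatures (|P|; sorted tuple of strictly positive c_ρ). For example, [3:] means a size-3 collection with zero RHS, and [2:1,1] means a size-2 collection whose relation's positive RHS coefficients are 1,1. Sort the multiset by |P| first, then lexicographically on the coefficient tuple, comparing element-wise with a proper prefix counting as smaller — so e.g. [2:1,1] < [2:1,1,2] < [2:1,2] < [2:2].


Δ(Σ) — 7 vertices, 14 min non-faces:

  P={2,7}:  v_{2} + v_{7} = 0  ⟹  sig = [2:]
  P={3,6}:  v_{3} + v_{6} = 0  ⟹  sig = [2:]
  P={1,2}:  v_{1} + v_{2} = v_{4}  ⟹  sig = [2:1]
  P={1,7}:  v_{1} + v_{7} = v_{5}  ⟹  sig = [2:1]
  P={2,4}:  v_{2} + v_{4} = v_{6}  ⟹  sig = [2:1]
  P={2,5}:  v_{2} + v_{5} = v_{1}  ⟹  sig = [2:1]
  P={3,4}:  v_{3} + v_{4} = v_{7}  ⟹  sig = [2:1]
  P={4,7}:  v_{4} + v_{7} = v_{1}  ⟹  sig = [2:1]
  P={6,7}:  v_{6} + v_{7} = v_{4}  ⟹  sig = [2:1]
  P={5,6}:  v_{5} + v_{6} = v_{1} + v_{4}  ⟹  sig = [2:1,1]
  P={1,3}:  v_{1} + v_{3} = 2·v_{7}  ⟹  sig = [2:2]
  P={1,6}:  v_{1} + v_{6} = 2·v_{4}  ⟹  sig = [2:2]
  P={4,5}:  v_{4} + v_{5} = 2·v_{1}  ⟹  sig = [2:2]
  P={3,5}:  v_{3} + v_{5} = 3·v_{7}  ⟹  sig = [2:3]

Signatures (|P|; sorted positive RHS coefficients), sorted:
    |P|=2: 14 collections, coeffs (), (), (1), (1), (1), (1), (1), (1), (1), (1,1), (2), (2), (2), (3)


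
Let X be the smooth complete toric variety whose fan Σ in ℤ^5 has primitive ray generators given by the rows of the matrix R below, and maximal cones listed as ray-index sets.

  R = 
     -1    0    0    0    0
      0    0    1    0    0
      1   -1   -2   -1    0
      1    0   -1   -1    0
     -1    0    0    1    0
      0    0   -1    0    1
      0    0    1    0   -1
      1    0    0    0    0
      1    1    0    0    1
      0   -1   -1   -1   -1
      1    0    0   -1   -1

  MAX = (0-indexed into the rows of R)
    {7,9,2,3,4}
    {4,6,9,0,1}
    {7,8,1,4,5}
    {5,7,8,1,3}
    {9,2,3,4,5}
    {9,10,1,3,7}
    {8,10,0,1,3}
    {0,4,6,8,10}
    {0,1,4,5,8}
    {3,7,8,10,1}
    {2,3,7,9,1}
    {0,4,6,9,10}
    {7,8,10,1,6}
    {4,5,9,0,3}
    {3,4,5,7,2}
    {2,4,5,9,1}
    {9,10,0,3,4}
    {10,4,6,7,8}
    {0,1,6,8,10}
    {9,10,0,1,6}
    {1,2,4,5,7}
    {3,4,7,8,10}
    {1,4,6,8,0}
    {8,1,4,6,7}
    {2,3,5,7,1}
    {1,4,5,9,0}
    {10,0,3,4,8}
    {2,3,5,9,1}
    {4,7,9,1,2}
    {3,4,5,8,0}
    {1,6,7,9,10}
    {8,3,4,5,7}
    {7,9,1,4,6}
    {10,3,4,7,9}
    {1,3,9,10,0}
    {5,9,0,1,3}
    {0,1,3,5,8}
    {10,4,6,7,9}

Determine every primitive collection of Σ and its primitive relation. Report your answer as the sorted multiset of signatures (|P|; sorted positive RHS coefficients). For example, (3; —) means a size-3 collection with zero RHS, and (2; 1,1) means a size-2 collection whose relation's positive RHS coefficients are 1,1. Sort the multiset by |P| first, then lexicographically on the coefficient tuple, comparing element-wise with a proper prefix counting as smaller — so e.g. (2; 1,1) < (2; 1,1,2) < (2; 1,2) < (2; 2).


Minimal non-faces — 12 found among 11 rays, 38 max cones:

  {0,7}:  v_{0} + v_{7} = 0  →  sig = (2; —)
  {5,6}:  v_{5} + v_{6} = 0  →  sig = (2; —)
  {3,6}:  v_{3} + v_{6} = v_{10}  →  sig = (2; 1)
  {5,10}:  v_{5} + v_{10} = v_{3}  →  sig = (2; 1)
  {8,9}:  v_{8} + v_{9} = v_{3}  →  sig = (2; 1)
  {0,2}:  v_{0} + v_{2} = v_{5} + v_{9}  →  sig = (2; 1,1)
  {2,6}:  v_{2} + v_{6} = v_{7} + v_{9}  →  sig = (2; 1,1)
  {2,8}:  v_{2} + v_{8} = v_{3} + v_{5} + v_{7}  →  sig = (2; 1,1,1)
  {2,10}:  v_{2} + v_{10} = v_{3} + v_{7} + v_{9}  →  sig = (2; 1,1,1)
  {1,3,4}:  v_{1} + v_{3} + v_{4} = 0  →  sig = (3; —)
  {1,4,10}:  v_{1} + v_{4} + v_{10} = v_{6}  →  sig = (3; 1)
  {5,7,9}:  v_{5} + v_{7} + v_{9} = v_{2}  →  sig = (3; 1)

Hence PRS(X_Σ) =
    (2; —)
    (2; —)
    (2; 1)
    (2; 1)
    (2; 1)
    (2; 1,1)
    (2; 1,1)
    (2; 1,1,1)
    (2; 1,1,1)
    (3; —)
    (3; 1)
    (3; 1)


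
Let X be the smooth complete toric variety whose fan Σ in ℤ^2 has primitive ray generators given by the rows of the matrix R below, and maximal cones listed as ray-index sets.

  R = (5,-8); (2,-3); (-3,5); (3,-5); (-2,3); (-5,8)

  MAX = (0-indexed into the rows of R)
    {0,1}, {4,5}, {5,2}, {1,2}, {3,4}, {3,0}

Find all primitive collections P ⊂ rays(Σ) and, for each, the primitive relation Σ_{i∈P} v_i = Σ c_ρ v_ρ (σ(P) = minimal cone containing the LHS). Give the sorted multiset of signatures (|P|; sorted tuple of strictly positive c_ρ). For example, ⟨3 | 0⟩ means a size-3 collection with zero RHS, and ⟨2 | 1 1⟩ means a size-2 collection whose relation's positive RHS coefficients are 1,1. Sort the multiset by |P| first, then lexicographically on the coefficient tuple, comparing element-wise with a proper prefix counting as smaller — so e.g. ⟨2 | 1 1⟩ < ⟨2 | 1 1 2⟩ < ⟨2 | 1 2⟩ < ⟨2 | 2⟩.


9 minimal non-faces of Δ(Σ) (on 6 rays):

  • {0,5}:  v_{0} + v_{5} = 0  so sig = ⟨2 | 0⟩
  • {1,4}:  v_{1} + v_{4} = 0  so sig = ⟨2 | 0⟩
  • {2,3}:  v_{2} + v_{3} = 0  so sig = ⟨2 | 0⟩
  • {0,2}:  v_{0} + v_{2} = v_{1}  so sig = ⟨2 | 1⟩
  • {0,4}:  v_{0} + v_{4} = v_{3}  so sig = ⟨2 | 1⟩
  • {1,3}:  v_{1} + v_{3} = v_{0}  so sig = ⟨2 | 1⟩
  • {1,5}:  v_{1} + v_{5} = v_{2}  so sig = ⟨2 | 1⟩
  • {2,4}:  v_{2} + v_{4} = v_{5}  so sig = ⟨2 | 1⟩
  • {3,5}:  v_{3} + v_{5} = v_{4}  so sig = ⟨2 | 1⟩

Signatures (|P|; sorted positive RHS coefficients), sorted:
    |P|=2: 9 collections, coeffs (), (), (), (1), (1), (1), (1), (1), (1)


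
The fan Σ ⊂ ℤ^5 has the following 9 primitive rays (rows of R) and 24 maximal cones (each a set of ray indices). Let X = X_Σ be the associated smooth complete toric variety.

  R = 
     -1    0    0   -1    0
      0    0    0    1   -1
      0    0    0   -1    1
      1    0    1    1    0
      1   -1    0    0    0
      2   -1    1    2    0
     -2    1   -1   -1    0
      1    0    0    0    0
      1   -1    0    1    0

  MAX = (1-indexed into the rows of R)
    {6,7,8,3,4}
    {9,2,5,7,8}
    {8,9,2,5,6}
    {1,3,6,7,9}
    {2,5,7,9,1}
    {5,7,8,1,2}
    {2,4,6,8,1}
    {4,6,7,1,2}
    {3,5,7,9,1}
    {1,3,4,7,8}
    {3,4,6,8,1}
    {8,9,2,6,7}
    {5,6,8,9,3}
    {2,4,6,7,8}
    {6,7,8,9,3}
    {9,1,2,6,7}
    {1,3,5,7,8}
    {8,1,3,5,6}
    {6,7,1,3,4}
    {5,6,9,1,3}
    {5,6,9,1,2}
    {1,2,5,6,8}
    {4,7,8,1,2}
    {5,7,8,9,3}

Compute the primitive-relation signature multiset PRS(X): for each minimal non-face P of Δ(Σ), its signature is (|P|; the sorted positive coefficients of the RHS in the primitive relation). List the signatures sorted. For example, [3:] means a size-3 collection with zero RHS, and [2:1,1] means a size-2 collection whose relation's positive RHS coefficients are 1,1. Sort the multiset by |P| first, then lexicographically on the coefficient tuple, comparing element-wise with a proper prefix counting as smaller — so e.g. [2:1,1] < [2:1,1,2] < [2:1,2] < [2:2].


Σ has 6 primitive collections:

  {2,3}:  v_{2} + v_{3} = 0  ⟹  sig = [2:]
  {4,9}:  v_{4} + v_{9} = v_{6}  ⟹  sig = [2:1]
  {4,5}:  v_{4} + v_{5} = v_{1} + v_{6} + v_{8}  ⟹  sig = [2:1,1,1]
  {1,8,9}:  v_{1} + v_{8} + v_{9} = v_{5}  ⟹  sig = [3:1]
  {5,6,7}:  v_{5} + v_{6} + v_{7} = v_{9}  ⟹  sig = [3:1]
  {1,6,7,8}:  v_{1} + v_{6} + v_{7} + v_{8} = 0  ⟹  sig = [4:]

Hence PRS(X_Σ) =
    |P|=2: 3 collections, coeffs (), (1), (1,1,1)
    |P|=3: 2 collections, coeffs (1), (1)
    |P|=4: 1 collection, coeffs ()


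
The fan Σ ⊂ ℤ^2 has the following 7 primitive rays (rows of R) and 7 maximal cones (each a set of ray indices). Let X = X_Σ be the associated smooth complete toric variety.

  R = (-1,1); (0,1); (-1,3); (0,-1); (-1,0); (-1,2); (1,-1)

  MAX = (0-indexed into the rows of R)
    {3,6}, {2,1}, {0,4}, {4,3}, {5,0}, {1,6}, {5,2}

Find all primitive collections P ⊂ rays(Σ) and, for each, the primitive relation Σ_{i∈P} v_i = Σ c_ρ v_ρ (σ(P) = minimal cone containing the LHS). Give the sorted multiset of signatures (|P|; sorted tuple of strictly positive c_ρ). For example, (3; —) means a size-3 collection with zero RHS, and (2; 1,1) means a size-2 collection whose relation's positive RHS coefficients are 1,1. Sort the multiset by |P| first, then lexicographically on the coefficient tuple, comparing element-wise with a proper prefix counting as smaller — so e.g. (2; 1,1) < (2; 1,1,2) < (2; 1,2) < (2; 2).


Δ(Σ) — 7 vertices, 14 min non-faces:

  {0,6}:  v_{0} + v_{6} = 0  →  sig = (2; —)
  {1,3}:  v_{1} + v_{3} = 0  →  sig = (2; —)
  {0,1}:  v_{0} + v_{1} = v_{5}  →  sig = (2; 1)
  {0,3}:  v_{0} + v_{3} = v_{4}  →  sig = (2; 1)
  {1,4}:  v_{1} + v_{4} = v_{0}  →  sig = (2; 1)
  {1,5}:  v_{1} + v_{5} = v_{2}  →  sig = (2; 1)
  {2,3}:  v_{2} + v_{3} = v_{5}  →  sig = (2; 1)
  {3,5}:  v_{3} + v_{5} = v_{0}  →  sig = (2; 1)
  {4,6}:  v_{4} + v_{6} = v_{3}  →  sig = (2; 1)
  {5,6}:  v_{5} + v_{6} = v_{1}  →  sig = (2; 1)
  {2,4}:  v_{2} + v_{4} = v_{0} + v_{5}  →  sig = (2; 1,1)
  {0,2}:  v_{0} + v_{2} = 2·v_{5}  →  sig = (2; 2)
  {2,6}:  v_{2} + v_{6} = 2·v_{1}  →  sig = (2; 2)
  {4,5}:  v_{4} + v_{5} = 2·v_{0}  →  sig = (2; 2)

so the primitive-relation signature multiset is
[(2; —), (2; —), (2; 1), (2; 1), (2; 1), (2; 1), (2; 1), (2; 1), (2; 1), (2; 1), (2; 1,1), (2; 2), (2; 2), (2; 2)]


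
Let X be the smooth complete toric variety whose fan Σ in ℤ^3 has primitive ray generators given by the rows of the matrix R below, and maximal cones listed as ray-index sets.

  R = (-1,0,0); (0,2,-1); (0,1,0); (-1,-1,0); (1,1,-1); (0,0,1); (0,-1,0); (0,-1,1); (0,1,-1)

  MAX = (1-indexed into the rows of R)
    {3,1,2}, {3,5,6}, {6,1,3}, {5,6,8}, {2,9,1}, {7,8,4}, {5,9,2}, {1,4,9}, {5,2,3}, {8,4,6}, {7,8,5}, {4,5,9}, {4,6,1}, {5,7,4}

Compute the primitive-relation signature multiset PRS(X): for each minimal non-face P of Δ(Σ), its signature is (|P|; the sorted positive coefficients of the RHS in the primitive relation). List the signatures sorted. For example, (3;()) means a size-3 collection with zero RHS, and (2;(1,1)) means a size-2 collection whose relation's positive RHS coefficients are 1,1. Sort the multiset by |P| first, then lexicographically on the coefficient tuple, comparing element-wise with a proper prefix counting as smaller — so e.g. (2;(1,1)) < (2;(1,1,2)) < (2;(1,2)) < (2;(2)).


17 collections generate NE(X_Σ); each relation:

  • {3,7}:  v_{3} + v_{7} = 0 ; sig = (2;())
  • {8,9}:  v_{8} + v_{9} = 0 ; sig = (2;())
  • {1,5}:  v_{1} + v_{5} = v_{9} ; sig = (2;(1))
  • {1,7}:  v_{1} + v_{7} = v_{4} ; sig = (2;(1))
  • {2,7}:  v_{2} + v_{7} = v_{9} ; sig = (2;(1))
  • {2,8}:  v_{2} + v_{8} = v_{3} ; sig = (2;(1))
  • {3,4}:  v_{3} + v_{4} = v_{1} ; sig = (2;(1))
  • {3,8}:  v_{3} + v_{8} = v_{6} ; sig = (2;(1))
  • {3,9}:  v_{3} + v_{9} = v_{2} ; sig = (2;(1))
  • {6,7}:  v_{6} + v_{7} = v_{8} ; sig = (2;(1))
  • {6,9}:  v_{6} + v_{9} = v_{3} ; sig = (2;(1))
  • {1,8}:  v_{1} + v_{8} = v_{4} + v_{6} ; sig = (2;(1,1))
  • {2,4}:  v_{2} + v_{4} = v_{1} + v_{9} ; sig = (2;(1,1))
  • {7,9}:  v_{7} + v_{9} = v_{4} + v_{5} ; sig = (2;(1,1))
  • {2,6}:  v_{2} + v_{6} = 2·v_{3} ; sig = (2;(2))
  • {4,5,6}:  v_{4} + v_{5} + v_{6} = 0 ; sig = (3;())
  • {4,5,8}:  v_{4} + v_{5} + v_{8} = v_{7} ; sig = (3;(1))

Signatures (|P|; sorted positive RHS coefficients), sorted:
    |P|=2: 15 collections, coeffs (), (), (1), (1), (1), (1), (1), (1), (1), (1), (1), (1,1), (1,1), (1,1), (2)
    |P|=3: 2 collections, coeffs (), (1)


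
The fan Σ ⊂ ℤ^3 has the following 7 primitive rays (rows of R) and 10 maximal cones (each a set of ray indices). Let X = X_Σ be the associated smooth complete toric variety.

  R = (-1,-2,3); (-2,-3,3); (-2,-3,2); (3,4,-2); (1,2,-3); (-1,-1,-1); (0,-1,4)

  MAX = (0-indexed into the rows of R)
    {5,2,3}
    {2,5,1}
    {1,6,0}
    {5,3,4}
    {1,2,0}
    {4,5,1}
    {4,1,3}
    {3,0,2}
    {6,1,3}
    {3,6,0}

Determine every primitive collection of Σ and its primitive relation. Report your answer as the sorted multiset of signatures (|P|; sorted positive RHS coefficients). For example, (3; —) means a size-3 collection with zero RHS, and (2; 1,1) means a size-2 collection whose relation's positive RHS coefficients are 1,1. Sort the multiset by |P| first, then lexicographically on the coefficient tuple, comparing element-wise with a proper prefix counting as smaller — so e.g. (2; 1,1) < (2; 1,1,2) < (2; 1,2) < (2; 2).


Δ(Σ) — 7 vertices, 9 min non-faces:

  • {0,4}:  v_{0} + v_{4} = 0 — sig = (2; —)
  • {0,5}:  v_{0} + v_{5} = v_{2} — sig = (2; 1)
  • {2,4}:  v_{2} + v_{4} = v_{5} — sig = (2; 1)
  • {5,6}:  v_{5} + v_{6} = v_{0} — sig = (2; 1)
  • {4,6}:  v_{4} + v_{6} = v_{1} + v_{3} — sig = (2; 1,1)
  • {2,6}:  v_{2} + v_{6} = 2·v_{0} — sig = (2; 2)
  • {1,3,5}:  v_{1} + v_{3} + v_{5} = 0 — sig = (3; —)
  • {0,1,3}:  v_{0} + v_{1} + v_{3} = v_{6} — sig = (3; 1)
  • {1,2,3}:  v_{1} + v_{2} + v_{3} = v_{0} — sig = (3; 1)

so the primitive-relation signature multiset is
    (2; —)
    (2; 1)
    (2; 1)
    (2; 1)
    (2; 1,1)
    (2; 2)
    (3; —)
    (3; 1)
    (3; 1)


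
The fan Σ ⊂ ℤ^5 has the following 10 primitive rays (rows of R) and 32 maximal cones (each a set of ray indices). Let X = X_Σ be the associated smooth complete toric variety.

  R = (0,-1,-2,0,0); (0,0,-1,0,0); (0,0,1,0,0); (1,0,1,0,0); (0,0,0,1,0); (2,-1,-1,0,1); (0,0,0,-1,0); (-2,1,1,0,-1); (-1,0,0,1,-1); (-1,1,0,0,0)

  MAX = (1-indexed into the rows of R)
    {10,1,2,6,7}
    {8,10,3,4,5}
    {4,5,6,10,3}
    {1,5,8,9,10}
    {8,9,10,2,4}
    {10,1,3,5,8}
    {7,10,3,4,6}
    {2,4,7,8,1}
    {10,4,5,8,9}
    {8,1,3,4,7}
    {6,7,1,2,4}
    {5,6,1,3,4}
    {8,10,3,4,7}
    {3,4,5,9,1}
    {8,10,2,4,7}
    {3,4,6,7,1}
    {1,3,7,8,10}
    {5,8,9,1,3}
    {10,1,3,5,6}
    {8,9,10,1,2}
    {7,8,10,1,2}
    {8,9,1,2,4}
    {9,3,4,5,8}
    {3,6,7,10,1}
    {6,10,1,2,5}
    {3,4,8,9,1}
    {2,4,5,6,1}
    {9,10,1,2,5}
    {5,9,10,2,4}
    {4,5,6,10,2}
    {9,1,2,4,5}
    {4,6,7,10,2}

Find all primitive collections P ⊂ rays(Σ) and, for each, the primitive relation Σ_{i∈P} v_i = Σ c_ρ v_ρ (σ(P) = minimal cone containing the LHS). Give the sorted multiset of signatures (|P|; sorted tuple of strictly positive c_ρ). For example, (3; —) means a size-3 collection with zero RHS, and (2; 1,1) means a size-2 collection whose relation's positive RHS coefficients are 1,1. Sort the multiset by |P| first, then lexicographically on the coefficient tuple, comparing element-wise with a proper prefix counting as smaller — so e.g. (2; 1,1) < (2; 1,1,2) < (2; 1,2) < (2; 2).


9 minimal non-faces of Δ(Σ) (on 10 rays):

  • {2,3}:  v_{2} + v_{3} = 0 — sig = (2; —)
  • {5,7}:  v_{5} + v_{7} = 0 — sig = (2; —)
  • {6,8}:  v_{6} + v_{8} = 0 — sig = (2; —)
  • {6,9}:  v_{6} + v_{9} = v_{1} + v_{4} + v_{5} — sig = (2; 1,1,1)
  • {7,9}:  v_{7} + v_{9} = v_{1} + v_{4} + v_{8} — sig = (2; 1,1,1)
  • {1,4,10}:  v_{1} + v_{4} + v_{10} = v_{2} — sig = (3; 1)
  • {2,5,8}:  v_{2} + v_{5} + v_{8} = v_{9} + v_{10} — sig = (3; 1,1)
  • {3,9,10}:  v_{3} + v_{9} + v_{10} = v_{5} + v_{8} — sig = (3; 1,1)
  • {1,4,5,8}:  v_{1} + v_{4} + v_{5} + v_{8} = v_{9} — sig = (4; 1)

Sorted signature multiset PRS(X):
    |P|=2: 5 collections, coeffs (), (), (), (1,1,1), (1,1,1)
    |P|=3: 3 collections, coeffs (1), (1,1), (1,1)
    |P|=4: 1 collection, coeffs (1)


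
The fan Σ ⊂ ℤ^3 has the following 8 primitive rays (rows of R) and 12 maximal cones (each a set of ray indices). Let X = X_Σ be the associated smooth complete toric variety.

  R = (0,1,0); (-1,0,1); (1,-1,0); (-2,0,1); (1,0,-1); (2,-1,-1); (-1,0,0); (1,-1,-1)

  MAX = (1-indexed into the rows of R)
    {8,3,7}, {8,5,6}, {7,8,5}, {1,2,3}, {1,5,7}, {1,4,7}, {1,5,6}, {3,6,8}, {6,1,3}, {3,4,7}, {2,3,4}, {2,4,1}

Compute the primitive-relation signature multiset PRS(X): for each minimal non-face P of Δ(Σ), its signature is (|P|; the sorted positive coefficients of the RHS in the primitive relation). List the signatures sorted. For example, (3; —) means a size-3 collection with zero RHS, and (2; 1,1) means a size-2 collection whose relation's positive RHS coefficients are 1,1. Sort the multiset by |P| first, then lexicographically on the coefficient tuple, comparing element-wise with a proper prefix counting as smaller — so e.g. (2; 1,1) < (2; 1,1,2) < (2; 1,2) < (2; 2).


Σ has 12 primitive collections:

  {2,5}:  v_{2} + v_{5} = 0  ⟹  sig = (2; —)
  {1,8}:  v_{1} + v_{8} = v_{5}  ⟹  sig = (2; 1)
  {2,6}:  v_{2} + v_{6} = v_{3}  ⟹  sig = (2; 1)
  {2,7}:  v_{2} + v_{7} = v_{4}  ⟹  sig = (2; 1)
  {3,5}:  v_{3} + v_{5} = v_{6}  ⟹  sig = (2; 1)
  {4,5}:  v_{4} + v_{5} = v_{7}  ⟹  sig = (2; 1)
  {6,7}:  v_{6} + v_{7} = v_{8}  ⟹  sig = (2; 1)
  {2,8}:  v_{2} + v_{8} = v_{3} + v_{7}  ⟹  sig = (2; 1,1)
  {4,6}:  v_{4} + v_{6} = v_{3} + v_{7}  ⟹  sig = (2; 1,1)
  {4,8}:  v_{4} + v_{8} = v_{3} + 2·v_{7}  ⟹  sig = (2; 1,2)
  {1,3,7}:  v_{1} + v_{3} + v_{7} = 0  ⟹  sig = (3; —)
  {1,3,4}:  v_{1} + v_{3} + v_{4} = v_{2}  ⟹  sig = (3; 1)

Hence PRS(X_Σ) =
    (2; —)
    (2; 1)
    (2; 1)
    (2; 1)
    (2; 1)
    (2; 1)
    (2; 1)
    (2; 1,1)
    (2; 1,1)
    (2; 1,2)
    (3; —)
    (3; 1)


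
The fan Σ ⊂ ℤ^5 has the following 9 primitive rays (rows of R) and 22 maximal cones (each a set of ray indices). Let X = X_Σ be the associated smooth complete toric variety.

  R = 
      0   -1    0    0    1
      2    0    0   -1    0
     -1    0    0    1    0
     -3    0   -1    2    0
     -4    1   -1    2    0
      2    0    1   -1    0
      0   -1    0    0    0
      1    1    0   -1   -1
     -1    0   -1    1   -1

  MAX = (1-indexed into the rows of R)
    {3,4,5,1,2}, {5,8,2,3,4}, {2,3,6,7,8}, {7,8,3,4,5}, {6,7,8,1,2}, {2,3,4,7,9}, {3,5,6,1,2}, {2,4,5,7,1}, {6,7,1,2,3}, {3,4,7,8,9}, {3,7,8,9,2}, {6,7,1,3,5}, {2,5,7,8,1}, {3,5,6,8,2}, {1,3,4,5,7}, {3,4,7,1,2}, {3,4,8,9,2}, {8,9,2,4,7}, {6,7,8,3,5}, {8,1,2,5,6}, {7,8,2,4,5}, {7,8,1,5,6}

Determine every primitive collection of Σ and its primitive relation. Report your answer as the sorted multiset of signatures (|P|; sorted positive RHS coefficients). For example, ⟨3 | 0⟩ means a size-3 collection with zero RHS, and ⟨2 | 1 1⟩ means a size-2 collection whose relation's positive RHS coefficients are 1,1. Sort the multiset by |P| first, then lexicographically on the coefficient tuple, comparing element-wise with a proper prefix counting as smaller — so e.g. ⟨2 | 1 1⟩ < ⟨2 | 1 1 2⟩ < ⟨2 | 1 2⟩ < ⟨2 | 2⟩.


Minimal non-faces — 9 found among 9 rays, 22 max cones:

  P={4,6}:  v_{4} + v_{6} = v_{3} ; sig = ⟨2 | 1⟩
  P={1,9}:  v_{1} + v_{9} = v_{2} + v_{4} + v_{7} ; sig = ⟨2 | 1 1 1⟩
  P={6,9}:  v_{6} + v_{9} = v_{2} + 2·v_{3} + v_{7} + v_{8} ; sig = ⟨2 | 1 1 1 2⟩
  P={5,9}:  v_{5} + v_{9} = 2·v_{4} + v_{8} ; sig = ⟨2 | 1 2⟩
  P={1,3,8}:  v_{1} + v_{3} + v_{8} = 0 ; sig = ⟨3 | 0⟩
  P={1,4,8}:  v_{1} + v_{4} + v_{8} = v_{2} + v_{5} + v_{7} ; sig = ⟨3 | 1 1 1⟩
  P={2,5,6,7}:  v_{2} + v_{5} + v_{6} + v_{7} = 0 ; sig = ⟨4 | 0⟩
  P={2,3,5,7}:  v_{2} + v_{3} + v_{5} + v_{7} = v_{4} ; sig = ⟨4 | 1⟩
  P={2,3,4,7,8}:  v_{2} + v_{3} + v_{4} + v_{7} + v_{8} = v_{9} ; sig = ⟨5 | 1⟩

Signatures (|P|; sorted positive RHS coefficients), sorted:
{ ⟨2 | 1⟩,  ⟨2 | 1 1 1⟩,  ⟨2 | 1 1 1 2⟩,  ⟨2 | 1 2⟩,  ⟨3 | 0⟩,  ⟨3 | 1 1 1⟩,  ⟨4 | 0⟩,  ⟨4 | 1⟩,  ⟨5 | 1⟩ }


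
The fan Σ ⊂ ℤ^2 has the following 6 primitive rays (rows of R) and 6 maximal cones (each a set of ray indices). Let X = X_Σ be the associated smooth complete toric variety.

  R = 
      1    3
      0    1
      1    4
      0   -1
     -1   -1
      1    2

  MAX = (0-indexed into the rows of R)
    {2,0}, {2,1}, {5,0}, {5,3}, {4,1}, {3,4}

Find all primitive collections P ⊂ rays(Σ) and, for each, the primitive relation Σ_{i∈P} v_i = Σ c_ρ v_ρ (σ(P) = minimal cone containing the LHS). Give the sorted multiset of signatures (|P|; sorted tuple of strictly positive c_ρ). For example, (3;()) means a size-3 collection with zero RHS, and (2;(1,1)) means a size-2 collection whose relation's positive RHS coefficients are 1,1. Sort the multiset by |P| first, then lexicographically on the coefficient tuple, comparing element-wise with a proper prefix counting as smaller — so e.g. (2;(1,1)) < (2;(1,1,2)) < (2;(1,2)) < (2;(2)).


Δ(Σ) — 6 vertices, 9 min non-faces:

  P={1,3}:  v_{1} + v_{3} = 0  →  sig = (2;())
  P={0,1}:  v_{0} + v_{1} = v_{2}  →  sig = (2;(1))
  P={0,3}:  v_{0} + v_{3} = v_{5}  →  sig = (2;(1))
  P={1,5}:  v_{1} + v_{5} = v_{0}  →  sig = (2;(1))
  P={2,3}:  v_{2} + v_{3} = v_{0}  →  sig = (2;(1))
  P={4,5}:  v_{4} + v_{5} = v_{1}  →  sig = (2;(1))
  P={0,4}:  v_{0} + v_{4} = 2·v_{1}  →  sig = (2;(2))
  P={2,5}:  v_{2} + v_{5} = 2·v_{0}  →  sig = (2;(2))
  P={2,4}:  v_{2} + v_{4} = 3·v_{1}  →  sig = (2;(3))

Hence PRS(X_Σ) =
[(2;()), (2;(1)), (2;(1)), (2;(1)), (2;(1)), (2;(1)), (2;(2)), (2;(2)), (2;(3))]


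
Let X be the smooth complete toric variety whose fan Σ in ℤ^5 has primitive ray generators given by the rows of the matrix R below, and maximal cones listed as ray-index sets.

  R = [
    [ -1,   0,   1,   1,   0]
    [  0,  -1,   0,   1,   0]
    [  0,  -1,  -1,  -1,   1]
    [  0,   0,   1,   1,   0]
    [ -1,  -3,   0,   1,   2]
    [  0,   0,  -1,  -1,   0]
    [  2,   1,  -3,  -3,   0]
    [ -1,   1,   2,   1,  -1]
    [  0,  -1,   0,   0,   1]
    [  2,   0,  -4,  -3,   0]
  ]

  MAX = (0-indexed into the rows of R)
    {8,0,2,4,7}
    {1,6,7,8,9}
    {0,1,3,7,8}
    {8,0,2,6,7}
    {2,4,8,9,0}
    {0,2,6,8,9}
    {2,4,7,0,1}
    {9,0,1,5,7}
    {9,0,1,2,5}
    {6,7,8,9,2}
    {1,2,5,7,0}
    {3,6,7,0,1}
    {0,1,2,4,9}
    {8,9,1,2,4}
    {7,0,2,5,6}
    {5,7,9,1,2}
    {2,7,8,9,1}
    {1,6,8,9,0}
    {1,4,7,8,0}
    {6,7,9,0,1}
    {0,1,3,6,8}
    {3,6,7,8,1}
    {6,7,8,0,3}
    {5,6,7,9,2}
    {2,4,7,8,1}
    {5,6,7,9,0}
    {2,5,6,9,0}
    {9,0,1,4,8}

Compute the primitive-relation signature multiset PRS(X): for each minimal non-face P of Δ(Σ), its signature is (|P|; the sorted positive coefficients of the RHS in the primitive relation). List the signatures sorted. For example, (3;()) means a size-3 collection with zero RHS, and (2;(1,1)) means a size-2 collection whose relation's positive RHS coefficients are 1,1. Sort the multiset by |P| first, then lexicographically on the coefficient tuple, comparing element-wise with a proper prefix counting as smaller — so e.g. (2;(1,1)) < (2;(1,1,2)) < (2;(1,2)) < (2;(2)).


The 14 primitive collections of Σ (r=10, n=5):

  P={3,5}:  v_{3} + v_{5} = 0 ; sig = (2;())
  P={2,3}:  v_{2} + v_{3} = v_{8} ; sig = (2;(1))
  P={5,8}:  v_{5} + v_{8} = v_{2} ; sig = (2;(1))
  P={3,9}:  v_{3} + v_{9} = v_{1} + v_{6} ; sig = (2;(1,1))
  P={3,4}:  v_{3} + v_{4} = v_{0} + v_{1} + 2·v_{8} ; sig = (2;(1,1,2))
  P={4,5}:  v_{4} + v_{5} = v_{0} + v_{1} + 2·v_{2} ; sig = (2;(1,1,2))
  P={4,6}:  v_{4} + v_{6} = v_{0} + 2·v_{8} + v_{9} ; sig = (2;(1,1,2))
  P={1,5,6}:  v_{1} + v_{5} + v_{6} = v_{9} ; sig = (3;(1))
  P={1,2,6}:  v_{1} + v_{2} + v_{6} = v_{8} + v_{9} ; sig = (3;(1,1))
  P={4,7,9}:  v_{4} + v_{7} + v_{9} = v_{1} + v_{2} + v_{5} ; sig = (3;(1,1,1))
  P={0,1,2,8}:  v_{0} + v_{1} + v_{2} + v_{8} = v_{4} ; sig = (4;(1))
  P={0,7,8,9}:  v_{0} + v_{7} + v_{8} + v_{9} = v_{5} ; sig = (4;(1))
  P={0,2,7,9}:  v_{0} + v_{2} + v_{7} + v_{9} = 2·v_{5} ; sig = (4;(2))
  P={0,1,6,7,8}:  v_{0} + v_{1} + v_{6} + v_{7} + v_{8} = 0 ; sig = (5;())

Sorted signature multiset PRS(X):
    (2;())
    (2;(1))
    (2;(1))
    (2;(1,1))
    (2;(1,1,2))
    (2;(1,1,2))
    (2;(1,1,2))
    (3;(1))
    (3;(1,1))
    (3;(1,1,1))
    (4;(1))
    (4;(1))
    (4;(2))
    (5;())
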